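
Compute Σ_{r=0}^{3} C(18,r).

988

1 + 18 + 153 + 816 = 988.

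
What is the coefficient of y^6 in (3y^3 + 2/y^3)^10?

General term: C(10,j)·(3y^3)^j·(2/y^3)^(10-j), with y-exponent 3j − 3(10−j) = 6j − 30.
Set 6j − 30 = 6: j = 6.
C(10,6) = 210; 3^6 = 729; 2^4 = 16.
Coefficient = 210 · 729 · 16 = 2449440.

2449440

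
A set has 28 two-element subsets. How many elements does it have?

n(n−1)/2 = 28 ⇒ n(n−1) = 56. Since 8·7 = 56, n = 8.

8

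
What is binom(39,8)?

C(39,8) = (39·38·37·36·35·34·33·32) / 8! = 2480637519360 / 40320 = 61523748.

61523748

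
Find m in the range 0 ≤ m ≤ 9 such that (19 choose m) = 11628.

C(19,m) increases on 0 ≤ m ≤ 9. C(19,4) = 3876 and C(19,5) = 11628, so m = 5.

5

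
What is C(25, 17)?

1081575

C(25,17) = C(25,8) by symmetry.
C(25,8) = (25·24·23·22·21·20·19·18) / 8! = 43609104000 / 40320 = 1081575.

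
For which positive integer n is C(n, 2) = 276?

n(n−1)/2 = 276 ⇒ n(n−1) = 552. Since 24·23 = 552, n = 24.

24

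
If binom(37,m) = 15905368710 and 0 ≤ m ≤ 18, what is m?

C(37,m) increases on 0 ≤ m ≤ 18. C(37,16) = 12875774670 and C(37,17) = 15905368710, so m = 17.

17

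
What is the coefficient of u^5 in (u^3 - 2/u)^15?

3075072

General term: C(15,j)·(u^3)^j·(-2/u)^(15-j), with u-exponent 3j − 1(15−j) = 4j − 15.
Set 4j − 15 = 5: j = 5.
C(15,5) = 3003; 1^5 = 1; (-2)^10 = 1024.
Coefficient = 3003 · 1 · 1024 = 3075072.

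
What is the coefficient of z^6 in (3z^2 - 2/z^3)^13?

225173520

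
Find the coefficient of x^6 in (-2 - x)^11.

The general term is C(11,j)·(-2)^j·(-x)^(11-j); the x^6 term has j = 5.
C(11,5) = 462.
Coefficient = C(11,5) · (-2)^5 = 462 · (-32) = -14784.

-14784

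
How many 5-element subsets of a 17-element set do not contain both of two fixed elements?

5733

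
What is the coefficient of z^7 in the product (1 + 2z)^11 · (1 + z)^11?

2599542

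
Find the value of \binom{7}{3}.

35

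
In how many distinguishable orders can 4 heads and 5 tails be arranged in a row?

Choose positions for the heads: C(9,4) = 126.

126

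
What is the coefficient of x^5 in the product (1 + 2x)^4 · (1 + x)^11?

Coefficient of x^5 = Σ_{j} C(4,j)·2^j·C(11,5-j)·1^(5-j) for j from 0 to 4.
= 462 + 2640 + 3960 + 1760 + 176 = 8998.

8998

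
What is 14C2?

91

C(14,2) = (14·13) / 2! = 182 / 2 = 91.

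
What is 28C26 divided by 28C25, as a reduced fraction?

3/26

C(n,k+1)/C(n,k) = (n−k)/(k+1) = (28−25)/(25+1) = 3/26.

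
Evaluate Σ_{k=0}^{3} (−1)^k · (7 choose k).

-20

The partial alternating sum Σ_{k=0}^{3} (−1)^k C(7,k) = (−1)^3 C(6,3) = -20.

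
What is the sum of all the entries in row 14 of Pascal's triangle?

16384

Setting x = 1 in (1+x)^14 gives Σ C(14,r) = 2^14 = 16384.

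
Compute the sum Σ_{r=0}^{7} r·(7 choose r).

Since r·C(7,r) = 7·C(6,r−1), the sum is 7·2^6 = 7·64 = 448.

448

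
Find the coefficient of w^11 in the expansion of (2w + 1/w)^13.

53248

General term: C(13,j)·(2w)^j·(1/w)^(13-j), with w-exponent 1j − 1(13−j) = 2j − 13.
Set 2j − 13 = 11: j = 12.
C(13,12) = 13; 2^12 = 4096; 1^1 = 1.
Coefficient = 13 · 4096 · 1 = 53248.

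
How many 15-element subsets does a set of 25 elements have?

3268760

C(25,15) = C(25,10) by symmetry.
C(25,10) = (25·24·23·22·21·20·19·18·17·16) / 10! = 11861676288000 / 3628800 = 3268760.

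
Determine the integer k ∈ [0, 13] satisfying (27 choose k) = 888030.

7

C(27,k) increases on 0 ≤ k ≤ 13. C(27,6) = 296010 and C(27,7) = 888030, so k = 7.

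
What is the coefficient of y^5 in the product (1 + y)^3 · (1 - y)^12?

Coefficient of y^5 = Σ_{j} C(3,j)·1^j·C(12,5-j)·(-1)^(5-j) for j from 0 to 3.
= (-792) + 1485 + (-660) + 66 = 99.

99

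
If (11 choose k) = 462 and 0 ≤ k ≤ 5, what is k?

C(11,k) increases on 0 ≤ k ≤ 5. C(11,4) = 330 and C(11,5) = 462, so k = 5.

5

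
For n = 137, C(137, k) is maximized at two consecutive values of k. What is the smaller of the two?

68

For odd n = 137, C(137,k) peaks at k = (n−1)/2 and (n+1)/2; the smaller is 68.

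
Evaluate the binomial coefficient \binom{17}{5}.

6188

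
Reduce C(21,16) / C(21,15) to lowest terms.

C(n,k+1)/C(n,k) = (n−k)/(k+1) = (21−15)/(15+1) = 6/16 = 3/8.

3/8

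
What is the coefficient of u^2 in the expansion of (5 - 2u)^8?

The general term is C(8,j)·(5)^j·(-2u)^(8-j); the u^2 term has j = 6.
C(8,6) = 28.
Coefficient = C(8,6) · 5^6 · (-2)^2 = 28 · 15625 · 4 = 1750000.

1750000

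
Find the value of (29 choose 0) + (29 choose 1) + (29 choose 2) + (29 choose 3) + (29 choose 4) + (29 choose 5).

1 + 29 + 406 + 3654 + 23751 + 118755 = 146596.

146596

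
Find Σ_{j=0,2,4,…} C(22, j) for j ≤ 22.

Even-j terms of row 22 sum to 2^21 = 2097152.

2097152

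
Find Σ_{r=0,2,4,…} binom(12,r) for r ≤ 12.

Even-r terms of row 12 sum to 2^11 = 2048.

2048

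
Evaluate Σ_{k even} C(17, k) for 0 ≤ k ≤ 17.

65536

Even-k terms of row 17 sum to 2^16 = 65536.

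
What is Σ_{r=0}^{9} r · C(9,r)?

Differentiating (1+x)^9 and setting x=1: Σ r·C(9,r) = 9·2^8 = 2304.

2304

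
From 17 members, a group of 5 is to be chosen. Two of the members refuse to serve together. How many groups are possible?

5733

All 5-subsets: C(17,5) = 6188. Those containing both fixed elements: C(15,3) = 455.
6188 − 455 = 5733.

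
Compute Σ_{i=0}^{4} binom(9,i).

256

1 + 9 + 36 + 84 + 126 = 256.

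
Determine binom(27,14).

20058300

C(27,14) = C(27,13) by symmetry.
C(27,13) = (27·26·25·24·23·22·21·20·19·18·17·16·15) / 13! = 124903451312640000 / 6227020800 = 20058300.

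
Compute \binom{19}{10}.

92378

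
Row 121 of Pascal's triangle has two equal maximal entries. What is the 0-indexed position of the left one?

For odd n = 121, C(121,m) peaks at m = (n−1)/2 and (n+1)/2; the lesser is 60.

60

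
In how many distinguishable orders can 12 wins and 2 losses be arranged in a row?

91

Choose positions for the wins: C(14,12) = 91.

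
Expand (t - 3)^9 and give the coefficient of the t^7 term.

324

The general term is C(9,j)·(t)^j·(-3)^(9-j); the t^7 term has j = 7.
C(9,7) = 36.
Coefficient = C(9,7) · (-3)^2 = 36 · 9 = 324.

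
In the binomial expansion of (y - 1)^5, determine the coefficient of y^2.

-10

The general term is C(5,j)·(y)^j·(-1)^(5-j); the y^2 term has j = 2.
C(5,2) = 10.
Coefficient = C(5,2) · (-1)^3 = 10 · (-1) = -10.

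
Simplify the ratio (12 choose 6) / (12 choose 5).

C(n,k+1)/C(n,k) = (n−k)/(k+1) = (12−5)/(5+1) = 7/6.

7/6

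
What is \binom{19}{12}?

50388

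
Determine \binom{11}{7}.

C(11,7) = C(11,4) by symmetry.
C(11,4) = (11·10·9·8) / 4! = 7920 / 24 = 330.

330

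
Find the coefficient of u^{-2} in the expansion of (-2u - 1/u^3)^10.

15360

General term: C(10,j)·(-2u)^j·(-1/u^3)^(10-j), with u-exponent 1j − 3(10−j) = 4j − 30.
Set 4j − 30 = -2: j = 7.
C(10,7) = 120; (-2)^7 = -128; (-1)^3 = -1.
Coefficient = 120 · (-128) · (-1) = 15360.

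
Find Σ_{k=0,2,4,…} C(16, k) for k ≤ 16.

Even-k terms of row 16 sum to 2^15 = 32768.

32768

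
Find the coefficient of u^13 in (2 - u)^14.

The general term is C(14,j)·(2)^j·(-u)^(14-j); the u^13 term has j = 1.
C(14,1) = 14.
Coefficient = C(14,1) · 2^1 · (-1)^13 = 14 · 2 · (-1) = -28.

-28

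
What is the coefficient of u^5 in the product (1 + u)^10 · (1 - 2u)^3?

72

Coefficient of u^5 = Σ_{j} C(10,j)·1^j·C(3,5-j)·(-2)^(5-j) for j from 2 to 5.
= (-360) + 1440 + (-1260) + 252 = 72.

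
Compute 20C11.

C(20,11) = C(20,9) by symmetry.
C(20,9) = (20·19·18·17·16·15·14·13·12) / 9! = 60949324800 / 362880 = 167960.

167960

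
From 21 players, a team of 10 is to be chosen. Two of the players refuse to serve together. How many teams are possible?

277134

All 10-subsets: C(21,10) = 352716. Those containing both fixed elements: C(19,8) = 75582.
352716 − 75582 = 277134.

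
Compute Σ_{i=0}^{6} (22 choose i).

1 + 22 + 231 + 1540 + 7315 + 26334 + 74613 = 110056.

110056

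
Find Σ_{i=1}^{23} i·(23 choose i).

Differentiating (1+x)^23 and setting x=1: Σ i·C(23,i) = 23·2^22 = 96468992.

96468992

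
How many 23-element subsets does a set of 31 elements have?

7888725

C(31,23) = C(31,8) by symmetry.
C(31,8) = (31·30·29·28·27·26·25·24) / 8! = 318073392000 / 40320 = 7888725.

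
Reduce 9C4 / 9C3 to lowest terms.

C(n,k+1)/C(n,k) = (n−k)/(k+1) = (9−3)/(3+1) = 6/4 = 3/2.

3/2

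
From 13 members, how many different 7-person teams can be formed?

1716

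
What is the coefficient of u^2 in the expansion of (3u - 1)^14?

The general term is C(14,j)·(3u)^j·(-1)^(14-j); the u^2 term has j = 2.
C(14,2) = 91.
Coefficient = C(14,2) · 3^2 = 91 · 9 = 819.

819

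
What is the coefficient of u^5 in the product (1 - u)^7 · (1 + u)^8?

21

Coefficient of u^5 = Σ_{j} C(7,j)·(-1)^j·C(8,5-j)·1^(5-j) for j from 0 to 5.
= 56 + (-490) + 1176 + (-980) + 280 + (-21) = 21.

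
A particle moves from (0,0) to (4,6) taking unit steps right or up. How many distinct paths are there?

Each path is a sequence of 10 steps with 4 rights: C(10,4) = 210.

210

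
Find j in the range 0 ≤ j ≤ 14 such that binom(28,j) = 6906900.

C(28,j) increases on 0 ≤ j ≤ 14. C(28,8) = 3108105 and C(28,9) = 6906900, so j = 9.

9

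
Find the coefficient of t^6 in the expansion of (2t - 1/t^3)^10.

-5120

General term: C(10,j)·(2t)^j·(-1/t^3)^(10-j), with t-exponent 1j − 3(10−j) = 4j − 30.
Set 4j − 30 = 6: j = 9.
C(10,9) = 10; 2^9 = 512; (-1)^1 = -1.
Coefficient = 10 · 512 · (-1) = -5120.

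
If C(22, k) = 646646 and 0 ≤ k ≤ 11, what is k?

10

C(22,k) increases on 0 ≤ k ≤ 11. C(22,9) = 497420 and C(22,10) = 646646, so k = 10.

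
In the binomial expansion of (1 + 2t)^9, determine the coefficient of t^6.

The general term is C(9,j)·(1)^j·(2t)^(9-j); the t^6 term has j = 3.
C(9,3) = 84.
Coefficient = C(9,3) · 2^6 = 84 · 64 = 5376.

5376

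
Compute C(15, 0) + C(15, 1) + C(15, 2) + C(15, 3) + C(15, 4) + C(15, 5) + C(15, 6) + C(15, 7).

16384

1 + 15 + 105 + 455 + 1365 + 3003 + 5005 + 6435 = 16384.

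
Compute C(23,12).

1352078

C(23,12) = C(23,11) by symmetry.
C(23,11) = (23·22·21·20·19·18·17·16·15·14·13) / 11! = 53970627110400 / 39916800 = 1352078.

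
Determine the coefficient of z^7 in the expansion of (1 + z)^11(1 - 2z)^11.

-2706

Coefficient of z^7 = Σ_{j} C(11,j)·1^j·C(11,7-j)·(-2)^(7-j) for j from 0 to 7.
= (-42240) + 325248 + (-813120) + 871200 + (-435600) + 101640 + (-10164) + 330 = -2706.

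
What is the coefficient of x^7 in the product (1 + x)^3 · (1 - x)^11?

Coefficient of x^7 = Σ_{j} C(3,j)·1^j·C(11,7-j)·(-1)^(7-j) for j from 0 to 3.
= (-330) + 1386 + (-1386) + 330 = 0.

0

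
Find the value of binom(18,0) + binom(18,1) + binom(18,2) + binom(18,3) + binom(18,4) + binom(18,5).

12616

1 + 18 + 153 + 816 + 3060 + 8568 = 12616.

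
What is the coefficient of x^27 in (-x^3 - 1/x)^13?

General term: C(13,j)·(-x^3)^j·(-1/x)^(13-j), with x-exponent 3j − 1(13−j) = 4j − 13.
Set 4j − 13 = 27: j = 10.
C(13,10) = 286; (-1)^10 = 1; (-1)^3 = -1.
Coefficient = 286 · 1 · (-1) = -286.

-286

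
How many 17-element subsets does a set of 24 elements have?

346104

C(24,17) = C(24,7) by symmetry.
C(24,7) = (24·23·22·21·20·19·18) / 7! = 1744364160 / 5040 = 346104.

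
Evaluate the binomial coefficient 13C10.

286

C(13,10) = C(13,3) by symmetry.
C(13,3) = (13·12·11) / 3! = 1716 / 6 = 286.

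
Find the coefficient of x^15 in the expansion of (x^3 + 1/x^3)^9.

General term: C(9,j)·(x^3)^j·(1/x^3)^(9-j), with x-exponent 3j − 3(9−j) = 6j − 27.
Set 6j − 27 = 15: j = 7.
C(9,7) = 36; 1^7 = 1; 1^2 = 1.
Coefficient = 36 · 1 · 1 = 36.

36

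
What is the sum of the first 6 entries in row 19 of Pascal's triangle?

16664

1 + 19 + 171 + 969 + 3876 + 11628 = 16664.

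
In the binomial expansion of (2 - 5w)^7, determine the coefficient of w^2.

The general term is C(7,j)·(2)^j·(-5w)^(7-j); the w^2 term has j = 5.
C(7,5) = 21.
Coefficient = C(7,5) · 2^5 · (-5)^2 = 21 · 32 · 25 = 16800.

16800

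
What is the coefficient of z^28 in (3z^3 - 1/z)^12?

3897234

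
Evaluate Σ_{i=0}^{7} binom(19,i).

94184

1 + 19 + 171 + 969 + 3876 + 11628 + 27132 + 50388 = 94184.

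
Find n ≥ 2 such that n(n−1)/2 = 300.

25

n(n−1)/2 = 300 ⇒ n(n−1) = 600. Since 25·24 = 600, n = 25.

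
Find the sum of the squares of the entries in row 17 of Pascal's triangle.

2333606220

By Vandermonde's identity, Σ C(17,r)² = C(34,17) = 2333606220.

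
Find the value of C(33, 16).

1166803110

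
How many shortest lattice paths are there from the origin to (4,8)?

495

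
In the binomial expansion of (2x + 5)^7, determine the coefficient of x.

The general term is C(7,j)·(2x)^j·(5)^(7-j); the x^1 term has j = 1.
C(7,1) = 7.
Coefficient = C(7,1) · 2^1 · 5^6 = 7 · 2 · 15625 = 218750.

218750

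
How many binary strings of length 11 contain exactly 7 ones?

Choose the 7 positions: C(11,7) = 330.

330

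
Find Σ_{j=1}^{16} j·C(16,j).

Differentiating (1+x)^16 and setting x=1: Σ j·C(16,j) = 16·2^15 = 524288.

524288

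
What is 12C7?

792

C(12,7) = C(12,5) by symmetry.
C(12,5) = (12·11·10·9·8) / 5! = 95040 / 120 = 792.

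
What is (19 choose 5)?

C(19,5) = (19·18·17·16·15) / 5! = 1395360 / 120 = 11628.

11628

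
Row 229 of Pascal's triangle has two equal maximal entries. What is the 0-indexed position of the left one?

114

For odd n = 229, C(229,r) peaks at r = (n−1)/2 and (n+1)/2; the lesser is 114.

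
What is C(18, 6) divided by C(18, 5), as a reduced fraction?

C(n,k+1)/C(n,k) = (n−k)/(k+1) = (18−5)/(5+1) = 13/6.

13/6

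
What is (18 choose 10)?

C(18,10) = C(18,8) by symmetry.
C(18,8) = (18·17·16·15·14·13·12·11) / 8! = 1764322560 / 40320 = 43758.

43758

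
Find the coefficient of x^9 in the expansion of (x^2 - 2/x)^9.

General term: C(9,j)·(x^2)^j·(-2/x)^(9-j), with x-exponent 2j − 1(9−j) = 3j − 9.
Set 3j − 9 = 9: j = 6.
C(9,6) = 84; 1^6 = 1; (-2)^3 = -8.
Coefficient = 84 · 1 · (-8) = -672.

-672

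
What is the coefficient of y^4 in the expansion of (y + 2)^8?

The general term is C(8,j)·(y)^j·(2)^(8-j); the y^4 term has j = 4.
C(8,4) = 70.
Coefficient = C(8,4) · 2^4 = 70 · 16 = 1120.

1120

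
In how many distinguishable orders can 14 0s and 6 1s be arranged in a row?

Choose positions for the 0s: C(20,14) = 38760.

38760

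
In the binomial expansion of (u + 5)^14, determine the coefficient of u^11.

The general term is C(14,j)·(u)^j·(5)^(14-j); the u^11 term has j = 11.
C(14,11) = 364.
Coefficient = C(14,11) · 5^3 = 364 · 125 = 45500.

45500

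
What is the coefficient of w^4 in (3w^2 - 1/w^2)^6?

1215

General term: C(6,j)·(3w^2)^j·(-1/w^2)^(6-j), with w-exponent 2j − 2(6−j) = 4j − 12.
Set 4j − 12 = 4: j = 4.
C(6,4) = 15; 3^4 = 81; (-1)^2 = 1.
Coefficient = 15 · 81 · 1 = 1215.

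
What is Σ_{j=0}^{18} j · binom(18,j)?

2359296

Since j·C(18,j) = 18·C(17,j−1), the sum is 18·2^17 = 18·131072 = 2359296.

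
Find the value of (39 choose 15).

25140840660

C(39,15) = (39·38·37·36·35·34·33·32·31·30·29·28·27·26·25) / 15! = 32876032921054202880000 / 1307674368000 = 25140840660.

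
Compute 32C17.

565722720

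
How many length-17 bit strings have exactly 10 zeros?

19448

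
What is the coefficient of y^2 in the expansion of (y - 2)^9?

The general term is C(9,j)·(y)^j·(-2)^(9-j); the y^2 term has j = 2.
C(9,2) = 36.
Coefficient = C(9,2) · (-2)^7 = 36 · (-128) = -4608.

-4608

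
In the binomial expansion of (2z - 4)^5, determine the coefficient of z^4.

The general term is C(5,j)·(2z)^j·(-4)^(5-j); the z^4 term has j = 4.
C(5,4) = 5.
Coefficient = C(5,4) · 2^4 · (-4)^1 = 5 · 16 · (-4) = -320.

-320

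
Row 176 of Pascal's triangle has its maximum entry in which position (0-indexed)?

88

C(176,r) is maximized at r = 176/2 = 88.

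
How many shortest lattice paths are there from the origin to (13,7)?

77520

Each path is a sequence of 20 steps with 13 rights: C(20,13) = 77520.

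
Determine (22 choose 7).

170544

C(22,7) = (22·21·20·19·18·17·16) / 7! = 859541760 / 5040 = 170544.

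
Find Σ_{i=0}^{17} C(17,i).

The entries of row 17 sum to 2^17 = 131072.

131072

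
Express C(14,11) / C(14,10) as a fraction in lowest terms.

C(n,k+1)/C(n,k) = (n−k)/(k+1) = (14−10)/(10+1) = 4/11.

4/11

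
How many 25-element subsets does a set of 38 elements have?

5414950296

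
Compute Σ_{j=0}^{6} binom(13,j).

1 + 13 + 78 + 286 + 715 + 1287 + 1716 = 4096.

4096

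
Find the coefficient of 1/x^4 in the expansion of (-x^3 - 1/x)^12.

General term: C(12,j)·(-x^3)^j·(-1/x)^(12-j), with x-exponent 3j − 1(12−j) = 4j − 12.
Set 4j − 12 = -4: j = 2.
C(12,2) = 66; (-1)^2 = 1; (-1)^10 = 1.
Coefficient = 66 · 1 · 1 = 66.

66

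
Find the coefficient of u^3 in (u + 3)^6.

540

The general term is C(6,j)·(u)^j·(3)^(6-j); the u^3 term has j = 3.
C(6,3) = 20.
Coefficient = C(6,3) · 3^3 = 20 · 27 = 540.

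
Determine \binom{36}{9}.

C(36,9) = (36·35·34·33·32·31·30·29·28) / 9! = 34162713446400 / 362880 = 94143280.

94143280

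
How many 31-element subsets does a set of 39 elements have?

61523748

C(39,31) = C(39,8) by symmetry.
C(39,8) = (39·38·37·36·35·34·33·32) / 8! = 2480637519360 / 40320 = 61523748.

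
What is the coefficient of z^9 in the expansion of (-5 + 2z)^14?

-3203200000

The general term is C(14,j)·(-5)^j·(2z)^(14-j); the z^9 term has j = 5.
C(14,5) = 2002.
Coefficient = C(14,5) · (-5)^5 · 2^9 = 2002 · (-3125) · 512 = -3203200000.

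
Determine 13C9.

715

C(13,9) = C(13,4) by symmetry.
C(13,4) = (13·12·11·10) / 4! = 17160 / 24 = 715.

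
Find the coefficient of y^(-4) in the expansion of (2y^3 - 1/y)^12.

264

General term: C(12,j)·(2y^3)^j·(-1/y)^(12-j), with y-exponent 3j − 1(12−j) = 4j − 12.
Set 4j − 12 = -4: j = 2.
C(12,2) = 66; 2^2 = 4; (-1)^10 = 1.
Coefficient = 66 · 4 · 1 = 264.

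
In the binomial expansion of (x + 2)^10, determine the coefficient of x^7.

960

The general term is C(10,j)·(x)^j·(2)^(10-j); the x^7 term has j = 7.
C(10,7) = 120.
Coefficient = C(10,7) · 2^3 = 120 · 8 = 960.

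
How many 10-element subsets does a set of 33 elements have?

92561040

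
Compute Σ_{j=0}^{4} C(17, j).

3214

1 + 17 + 136 + 680 + 2380 = 3214.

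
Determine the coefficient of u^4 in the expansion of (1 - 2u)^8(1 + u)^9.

-98

Coefficient of u^4 = Σ_{j} C(8,j)·(-2)^j·C(9,4-j)·1^(4-j) for j from 0 to 4.
= 126 + (-1344) + 4032 + (-4032) + 1120 = -98.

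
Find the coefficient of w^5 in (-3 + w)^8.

The general term is C(8,j)·(-3)^j·(w)^(8-j); the w^5 term has j = 3.
C(8,3) = 56.
Coefficient = C(8,3) · (-3)^3 = 56 · (-27) = -1512.

-1512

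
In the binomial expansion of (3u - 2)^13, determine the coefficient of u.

The general term is C(13,j)·(3u)^j·(-2)^(13-j); the u^1 term has j = 1.
C(13,1) = 13.
Coefficient = C(13,1) · 3^1 · (-2)^12 = 13 · 3 · 4096 = 159744.

159744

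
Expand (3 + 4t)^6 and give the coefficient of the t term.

5832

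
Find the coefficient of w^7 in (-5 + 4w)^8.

-655360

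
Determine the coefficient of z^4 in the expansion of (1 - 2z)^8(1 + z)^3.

Coefficient of z^4 = Σ_{j} C(8,j)·(-2)^j·C(3,4-j)·1^(4-j) for j from 1 to 4.
= (-16) + 336 + (-1344) + 1120 = 96.

96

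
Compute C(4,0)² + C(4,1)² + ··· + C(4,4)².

By Vandermonde's identity, Σ C(4,i)² = C(8,4) = 70.

70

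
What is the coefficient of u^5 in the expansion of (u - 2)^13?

The general term is C(13,j)·(u)^j·(-2)^(13-j); the u^5 term has j = 5.
C(13,5) = 1287.
Coefficient = C(13,5) · (-2)^8 = 1287 · 256 = 329472.

329472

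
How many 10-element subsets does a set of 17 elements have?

19448

C(17,10) = C(17,7) by symmetry.
C(17,7) = (17·16·15·14·13·12·11) / 7! = 98017920 / 5040 = 19448.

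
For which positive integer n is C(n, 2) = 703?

38

n(n−1)/2 = 703 ⇒ n(n−1) = 1406. Since 38·37 = 1406, n = 38.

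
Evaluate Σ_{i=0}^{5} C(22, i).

35443

1 + 22 + 231 + 1540 + 7315 + 26334 = 35443.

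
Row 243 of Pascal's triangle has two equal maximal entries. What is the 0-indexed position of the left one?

For odd n = 243, C(243,i) peaks at i = (n−1)/2 and (n+1)/2; the lower is 121.

121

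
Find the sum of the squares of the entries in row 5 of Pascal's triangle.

Σ C(5,r)² is the coefficient of x^5 in (1+x)^5(1+x)^5 = (1+x)^10, i.e. C(10,5) = 252.

252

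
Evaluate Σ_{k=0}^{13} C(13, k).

Setting x = 1 in (1+x)^13 gives Σ C(13,k) = 2^13 = 8192.

8192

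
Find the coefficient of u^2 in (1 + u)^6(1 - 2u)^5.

-5

Coefficient of u^2 = Σ_{j} C(6,j)·1^j·C(5,2-j)·(-2)^(2-j) for j from 0 to 2.
= 40 + (-60) + 15 = -5.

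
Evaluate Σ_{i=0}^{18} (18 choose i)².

9075135300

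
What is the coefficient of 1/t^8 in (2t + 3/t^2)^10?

General term: C(10,j)·(2t)^j·(3/t^2)^(10-j), with t-exponent 1j − 2(10−j) = 3j − 20.
Set 3j − 20 = -8: j = 4.
C(10,4) = 210; 2^4 = 16; 3^6 = 729.
Coefficient = 210 · 16 · 729 = 2449440.

2449440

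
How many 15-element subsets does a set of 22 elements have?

170544

C(22,15) = C(22,7) by symmetry.
C(22,7) = (22·21·20·19·18·17·16) / 7! = 859541760 / 5040 = 170544.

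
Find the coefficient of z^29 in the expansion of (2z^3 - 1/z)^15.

General term: C(15,j)·(2z^3)^j·(-1/z)^(15-j), with z-exponent 3j − 1(15−j) = 4j − 15.
Set 4j − 15 = 29: j = 11.
C(15,11) = 1365; 2^11 = 2048; (-1)^4 = 1.
Coefficient = 1365 · 2048 · 1 = 2795520.

2795520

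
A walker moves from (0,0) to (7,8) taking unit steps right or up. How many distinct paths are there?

Each path is a sequence of 15 steps with 7 rights: C(15,7) = 6435.

6435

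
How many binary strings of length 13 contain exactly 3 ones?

286

Choose the 3 positions: C(13,3) = 286.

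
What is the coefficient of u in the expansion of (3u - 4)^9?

The general term is C(9,j)·(3u)^j·(-4)^(9-j); the u^1 term has j = 1.
C(9,1) = 9.
Coefficient = C(9,1) · 3^1 · (-4)^8 = 9 · 3 · 65536 = 1769472.

1769472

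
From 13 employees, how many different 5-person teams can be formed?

This is C(13,5) = 1287.

1287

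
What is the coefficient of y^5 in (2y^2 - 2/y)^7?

General term: C(7,j)·(2y^2)^j·(-2/y)^(7-j), with y-exponent 2j − 1(7−j) = 3j − 7.
Set 3j − 7 = 5: j = 4.
C(7,4) = 35; 2^4 = 16; (-2)^3 = -8.
Coefficient = 35 · 16 · (-8) = -4480.

-4480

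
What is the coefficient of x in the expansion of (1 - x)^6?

-6

The general term is C(6,j)·(1)^j·(-x)^(6-j); the x^1 term has j = 5.
C(6,5) = 6.
Coefficient = C(6,5) · (-1)^1 = 6 · (-1) = -6.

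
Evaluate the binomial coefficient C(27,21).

C(27,21) = C(27,6) by symmetry.
C(27,6) = (27·26·25·24·23·22) / 6! = 213127200 / 720 = 296010.

296010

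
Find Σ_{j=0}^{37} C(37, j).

137438953472

Setting x = 1 in (1+x)^37 gives Σ C(37,j) = 2^37 = 137438953472.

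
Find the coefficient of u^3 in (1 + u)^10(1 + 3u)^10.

Coefficient of u^3 = Σ_{j} C(10,j)·1^j·C(10,3-j)·3^(3-j) for j from 0 to 3.
= 3240 + 4050 + 1350 + 120 = 8760.

8760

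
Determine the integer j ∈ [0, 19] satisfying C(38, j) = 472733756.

C(38,j) increases on 0 ≤ j ≤ 19. C(38,9) = 163011640 and C(38,10) = 472733756, so j = 10.

10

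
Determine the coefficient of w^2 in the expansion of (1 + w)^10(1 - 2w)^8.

Coefficient of w^2 = Σ_{j} C(10,j)·1^j·C(8,2-j)·(-2)^(2-j) for j from 0 to 2.
= 112 + (-160) + 45 = -3.

-3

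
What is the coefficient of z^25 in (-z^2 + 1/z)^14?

-14

General term: C(14,j)·(-z^2)^j·(1/z)^(14-j), with z-exponent 2j − 1(14−j) = 3j − 14.
Set 3j − 14 = 25: j = 13.
C(14,13) = 14; (-1)^13 = -1; 1^1 = 1.
Coefficient = 14 · (-1) · 1 = -14.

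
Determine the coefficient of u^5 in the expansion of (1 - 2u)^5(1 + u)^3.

8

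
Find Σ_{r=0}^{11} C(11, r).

2048

Setting x = 1 in (1+x)^11 gives Σ C(11,r) = 2^11 = 2048.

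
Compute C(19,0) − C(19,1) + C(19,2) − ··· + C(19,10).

The partial alternating sum Σ_{k=0}^{10} (−1)^k C(19,k) = (−1)^10 C(18,10) = 43758.

43758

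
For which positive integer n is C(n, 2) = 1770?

60

n(n−1)/2 = 1770 ⇒ n(n−1) = 3540. Since 60·59 = 3540, n = 60.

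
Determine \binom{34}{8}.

C(34,8) = (34·33·32·31·30·29·28·27) / 8! = 732058145280 / 40320 = 18156204.

18156204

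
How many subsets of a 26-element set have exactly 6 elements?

Choose the 6 positions: C(26,6) = 230230.

230230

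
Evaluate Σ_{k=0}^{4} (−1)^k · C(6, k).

5

The partial alternating sum Σ_{k=0}^{4} (−1)^k C(6,k) = (−1)^4 C(5,4) = 5.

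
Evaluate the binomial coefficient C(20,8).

125970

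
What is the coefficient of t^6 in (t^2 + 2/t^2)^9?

672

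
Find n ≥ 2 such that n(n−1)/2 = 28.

8

n(n−1)/2 = 28 ⇒ n(n−1) = 56. Since 8·7 = 56, n = 8.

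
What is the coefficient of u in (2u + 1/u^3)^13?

292864

General term: C(13,j)·(2u)^j·(1/u^3)^(13-j), with u-exponent 1j − 3(13−j) = 4j − 39.
Set 4j − 39 = 1: j = 10.
C(13,10) = 286; 2^10 = 1024; 1^3 = 1.
Coefficient = 286 · 1024 · 1 = 292864.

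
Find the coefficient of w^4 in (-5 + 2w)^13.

The general term is C(13,j)·(-5)^j·(2w)^(13-j); the w^4 term has j = 9.
C(13,9) = 715.
Coefficient = C(13,9) · (-5)^9 · 2^4 = 715 · (-1953125) · 16 = -22343750000.

-22343750000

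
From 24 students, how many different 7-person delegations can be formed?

This is C(24,7) = 346104.

346104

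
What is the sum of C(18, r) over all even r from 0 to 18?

131072

Even-r terms of row 18 sum to 2^17 = 131072.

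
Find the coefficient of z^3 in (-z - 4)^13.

The general term is C(13,j)·(-z)^j·(-4)^(13-j); the z^3 term has j = 3.
C(13,3) = 286.
Coefficient = C(13,3) · (-1)^3 · (-4)^10 = 286 · (-1) · 1048576 = -299892736.

-299892736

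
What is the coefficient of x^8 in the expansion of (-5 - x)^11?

-20625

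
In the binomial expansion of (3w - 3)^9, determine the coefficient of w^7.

708588

The general term is C(9,j)·(3w)^j·(-3)^(9-j); the w^7 term has j = 7.
C(9,7) = 36.
Coefficient = C(9,7) · 3^7 · (-3)^2 = 36 · 2187 · 9 = 708588.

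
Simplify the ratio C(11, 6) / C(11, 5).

1

C(n,k+1)/C(n,k) = (n−k)/(k+1) = (11−5)/(5+1) = 6/6 = 1.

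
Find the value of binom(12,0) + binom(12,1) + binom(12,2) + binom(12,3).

1 + 12 + 66 + 220 = 299.

299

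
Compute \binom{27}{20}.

C(27,20) = C(27,7) by symmetry.
C(27,7) = (27·26·25·24·23·22·21) / 7! = 4475671200 / 5040 = 888030.

888030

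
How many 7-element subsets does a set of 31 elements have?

C(31,7) = (31·30·29·28·27·26·25) / 7! = 13253058000 / 5040 = 2629575.

2629575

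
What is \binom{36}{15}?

5567902560

C(36,15) = (36·35·34·33·32·31·30·29·28·27·26·25·24·23·22) / 15! = 7281003461233582080000 / 1307674368000 = 5567902560.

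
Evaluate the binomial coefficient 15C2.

C(15,2) = (15·14) / 2! = 210 / 2 = 105.

105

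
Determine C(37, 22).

9364199760

C(37,22) = C(37,15) by symmetry.
C(37,15) = (37·36·35·34·33·32·31·30·29·28·27·26·25·24·23) / 15! = 12245324002983751680000 / 1307674368000 = 9364199760.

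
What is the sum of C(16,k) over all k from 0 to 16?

65536

The entries of row 16 sum to 2^16 = 65536.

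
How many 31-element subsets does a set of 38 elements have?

12620256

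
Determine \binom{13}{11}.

C(13,11) = C(13,2) by symmetry.
C(13,2) = (13·12) / 2! = 156 / 2 = 78.

78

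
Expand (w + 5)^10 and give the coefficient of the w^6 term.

131250

The general term is C(10,j)·(w)^j·(5)^(10-j); the w^6 term has j = 6.
C(10,6) = 210.
Coefficient = C(10,6) · 5^4 = 210 · 625 = 131250.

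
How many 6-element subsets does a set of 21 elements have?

C(21,6) = (21·20·19·18·17·16) / 6! = 39070080 / 720 = 54264.

54264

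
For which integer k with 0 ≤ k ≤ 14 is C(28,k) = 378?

C(28,k) increases on 0 ≤ k ≤ 14. C(28,1) = 28 and C(28,2) = 378, so k = 2.

2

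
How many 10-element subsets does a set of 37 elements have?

348330136

C(37,10) = (37·36·35·34·33·32·31·30·29·28) / 10! = 1264020397516800 / 3628800 = 348330136.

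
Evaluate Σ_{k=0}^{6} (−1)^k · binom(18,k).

12376

The partial alternating sum Σ_{k=0}^{6} (−1)^k C(18,k) = (−1)^6 C(17,6) = 12376.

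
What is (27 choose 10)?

C(27,10) = (27·26·25·24·23·22·21·20·19·18) / 10! = 30613591008000 / 3628800 = 8436285.

8436285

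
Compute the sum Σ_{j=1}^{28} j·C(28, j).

3758096384

Since j·C(28,j) = 28·C(27,j−1), the sum is 28·2^27 = 28·134217728 = 3758096384.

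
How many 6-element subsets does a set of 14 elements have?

C(14,6) = (14·13·12·11·10·9) / 6! = 2162160 / 720 = 3003.

3003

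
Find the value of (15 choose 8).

C(15,8) = C(15,7) by symmetry.
C(15,7) = (15·14·13·12·11·10·9) / 7! = 32432400 / 5040 = 6435.

6435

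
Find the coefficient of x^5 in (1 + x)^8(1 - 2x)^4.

Coefficient of x^5 = Σ_{j} C(8,j)·1^j·C(4,5-j)·(-2)^(5-j) for j from 1 to 5.
= 128 + (-896) + 1344 + (-560) + 56 = 72.

72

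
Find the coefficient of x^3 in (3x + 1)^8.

The general term is C(8,j)·(3x)^j·(1)^(8-j); the x^3 term has j = 3.
C(8,3) = 56.
Coefficient = C(8,3) · 3^3 = 56 · 27 = 1512.

1512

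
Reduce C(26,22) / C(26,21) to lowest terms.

C(n,k+1)/C(n,k) = (n−k)/(k+1) = (26−21)/(21+1) = 5/22.

5/22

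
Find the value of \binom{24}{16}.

735471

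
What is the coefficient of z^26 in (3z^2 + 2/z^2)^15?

General term: C(15,j)·(3z^2)^j·(2/z^2)^(15-j), with z-exponent 2j − 2(15−j) = 4j − 30.
Set 4j − 30 = 26: j = 14.
C(15,14) = 15; 3^14 = 4782969; 2^1 = 2.
Coefficient = 15 · 4782969 · 2 = 143489070.

143489070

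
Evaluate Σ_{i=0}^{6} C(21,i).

82160

1 + 21 + 210 + 1330 + 5985 + 20349 + 54264 = 82160.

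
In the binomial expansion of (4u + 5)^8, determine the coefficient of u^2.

7000000

The general term is C(8,j)·(4u)^j·(5)^(8-j); the u^2 term has j = 2.
C(8,2) = 28.
Coefficient = C(8,2) · 4^2 · 5^6 = 28 · 16 · 15625 = 7000000.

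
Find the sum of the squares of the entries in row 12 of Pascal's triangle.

Σ C(12,j)² is the coefficient of x^12 in (1+x)^12(1+x)^12 = (1+x)^24, i.e. C(24,12) = 2704156.

2704156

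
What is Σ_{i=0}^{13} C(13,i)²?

10400600

By Vandermonde's identity, Σ C(13,i)² = C(26,13) = 10400600.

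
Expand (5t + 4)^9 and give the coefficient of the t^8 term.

14062500

The general term is C(9,j)·(5t)^j·(4)^(9-j); the t^8 term has j = 8.
C(9,8) = 9.
Coefficient = C(9,8) · 5^8 · 4^1 = 9 · 390625 · 4 = 14062500.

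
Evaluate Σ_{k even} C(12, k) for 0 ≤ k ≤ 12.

2048

Even-k terms of row 12 sum to 2^11 = 2048.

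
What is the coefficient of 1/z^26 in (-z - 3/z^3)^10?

196830

General term: C(10,j)·(-z)^j·(-3/z^3)^(10-j), with z-exponent 1j − 3(10−j) = 4j − 30.
Set 4j − 30 = -26: j = 1.
C(10,1) = 10; (-1)^1 = -1; (-3)^9 = -19683.
Coefficient = 10 · (-1) · (-19683) = 196830.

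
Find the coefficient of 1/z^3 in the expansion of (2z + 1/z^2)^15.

General term: C(15,j)·(2z)^j·(1/z^2)^(15-j), with z-exponent 1j − 2(15−j) = 3j − 30.
Set 3j − 30 = -3: j = 9.
C(15,9) = 5005; 2^9 = 512; 1^6 = 1.
Coefficient = 5005 · 512 · 1 = 2562560.

2562560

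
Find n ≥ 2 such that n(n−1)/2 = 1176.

49

n(n−1)/2 = 1176 ⇒ n(n−1) = 2352. Since 49·48 = 2352, n = 49.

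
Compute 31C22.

C(31,22) = C(31,9) by symmetry.
C(31,9) = (31·30·29·28·27·26·25·24·23) / 9! = 7315688016000 / 362880 = 20160075.

20160075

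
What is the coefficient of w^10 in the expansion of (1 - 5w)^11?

The general term is C(11,j)·(1)^j·(-5w)^(11-j); the w^10 term has j = 1.
C(11,1) = 11.
Coefficient = C(11,1) · (-5)^10 = 11 · 9765625 = 107421875.

107421875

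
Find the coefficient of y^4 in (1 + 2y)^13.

11440

The general term is C(13,j)·(1)^j·(2y)^(13-j); the y^4 term has j = 9.
C(13,9) = 715.
Coefficient = C(13,9) · 2^4 = 715 · 16 = 11440.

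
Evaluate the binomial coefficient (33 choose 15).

1037158320

C(33,15) = (33·32·31·30·29·28·27·26·25·24·23·22·21·20·19) / 15! = 1356265350621941760000 / 1307674368000 = 1037158320.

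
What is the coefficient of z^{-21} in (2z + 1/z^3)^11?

1320

General term: C(11,j)·(2z)^j·(1/z^3)^(11-j), with z-exponent 1j − 3(11−j) = 4j − 33.
Set 4j − 33 = -21: j = 3.
C(11,3) = 165; 2^3 = 8; 1^8 = 1.
Coefficient = 165 · 8 · 1 = 1320.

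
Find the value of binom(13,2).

78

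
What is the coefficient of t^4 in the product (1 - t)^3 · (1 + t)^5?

0

Coefficient of t^4 = Σ_{j} C(3,j)·(-1)^j·C(5,4-j)·1^(4-j) for j from 0 to 3.
= 5 + (-30) + 30 + (-5) = 0.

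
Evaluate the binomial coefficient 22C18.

7315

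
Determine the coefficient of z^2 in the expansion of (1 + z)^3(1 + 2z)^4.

51

Coefficient of z^2 = Σ_{j} C(3,j)·1^j·C(4,2-j)·2^(2-j) for j from 0 to 2.
= 24 + 24 + 3 = 51.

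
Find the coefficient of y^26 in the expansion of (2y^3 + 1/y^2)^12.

67584

General term: C(12,j)·(2y^3)^j·(1/y^2)^(12-j), with y-exponent 3j − 2(12−j) = 5j − 24.
Set 5j − 24 = 26: j = 10.
C(12,10) = 66; 2^10 = 1024; 1^2 = 1.
Coefficient = 66 · 1024 · 1 = 67584.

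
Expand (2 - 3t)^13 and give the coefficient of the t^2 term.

The general term is C(13,j)·(2)^j·(-3t)^(13-j); the t^2 term has j = 11.
C(13,11) = 78.
Coefficient = C(13,11) · 2^11 · (-3)^2 = 78 · 2048 · 9 = 1437696.

1437696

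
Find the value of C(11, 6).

C(11,6) = C(11,5) by symmetry.
C(11,5) = (11·10·9·8·7) / 5! = 55440 / 120 = 462.

462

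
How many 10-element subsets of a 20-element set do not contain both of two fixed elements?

140998

All 10-subsets: C(20,10) = 184756. Those containing both fixed elements: C(18,8) = 43758.
184756 − 43758 = 140998.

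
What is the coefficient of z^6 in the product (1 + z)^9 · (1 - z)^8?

-56

Coefficient of z^6 = Σ_{j} C(9,j)·1^j·C(8,6-j)·(-1)^(6-j) for j from 0 to 6.
= 28 + (-504) + 2520 + (-4704) + 3528 + (-1008) + 84 = -56.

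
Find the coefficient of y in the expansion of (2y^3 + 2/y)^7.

General term: C(7,j)·(2y^3)^j·(2/y)^(7-j), with y-exponent 3j − 1(7−j) = 4j − 7.
Set 4j − 7 = 1: j = 2.
C(7,2) = 21; 2^2 = 4; 2^5 = 32.
Coefficient = 21 · 4 · 32 = 2688.

2688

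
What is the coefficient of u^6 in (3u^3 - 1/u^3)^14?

19702683

General term: C(14,j)·(3u^3)^j·(-1/u^3)^(14-j), with u-exponent 3j − 3(14−j) = 6j − 42.
Set 6j − 42 = 6: j = 8.
C(14,8) = 3003; 3^8 = 6561; (-1)^6 = 1.
Coefficient = 3003 · 6561 · 1 = 19702683.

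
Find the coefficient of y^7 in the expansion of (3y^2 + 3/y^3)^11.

29229255

General term: C(11,j)·(3y^2)^j·(3/y^3)^(11-j), with y-exponent 2j − 3(11−j) = 5j − 33.
Set 5j − 33 = 7: j = 8.
C(11,8) = 165; 3^8 = 6561; 3^3 = 27.
Coefficient = 165 · 6561 · 27 = 29229255.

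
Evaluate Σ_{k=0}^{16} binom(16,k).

65536

The entries of row 16 sum to 2^16 = 65536.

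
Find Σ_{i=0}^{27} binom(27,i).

134217728

The entries of row 27 sum to 2^27 = 134217728.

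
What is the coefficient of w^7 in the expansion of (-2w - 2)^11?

The general term is C(11,j)·(-2w)^j·(-2)^(11-j); the w^7 term has j = 7.
C(11,7) = 330.
Coefficient = C(11,7) · (-2)^7 · (-2)^4 = 330 · (-128) · 16 = -675840.

-675840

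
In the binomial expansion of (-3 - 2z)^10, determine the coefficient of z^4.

2449440

The general term is C(10,j)·(-3)^j·(-2z)^(10-j); the z^4 term has j = 6.
C(10,6) = 210.
Coefficient = C(10,6) · (-3)^6 · (-2)^4 = 210 · 729 · 16 = 2449440.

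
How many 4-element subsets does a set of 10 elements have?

C(10,4) = (10·9·8·7) / 4! = 5040 / 24 = 210.

210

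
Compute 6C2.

15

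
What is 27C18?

4686825

C(27,18) = C(27,9) by symmetry.
C(27,9) = (27·26·25·24·23·22·21·20·19) / 9! = 1700755056000 / 362880 = 4686825.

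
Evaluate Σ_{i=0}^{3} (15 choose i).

576

1 + 15 + 105 + 455 = 576.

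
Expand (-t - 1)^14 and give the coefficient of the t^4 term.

1001

The general term is C(14,j)·(-t)^j·(-1)^(14-j); the t^4 term has j = 4.
C(14,4) = 1001.
Coefficient = C(14,4) = 1001.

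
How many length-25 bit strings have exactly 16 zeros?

2042975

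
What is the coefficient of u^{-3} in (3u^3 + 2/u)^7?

General term: C(7,j)·(3u^3)^j·(2/u)^(7-j), with u-exponent 3j − 1(7−j) = 4j − 7.
Set 4j − 7 = -3: j = 1.
C(7,1) = 7; 3^1 = 3; 2^6 = 64.
Coefficient = 7 · 3 · 64 = 1344.

1344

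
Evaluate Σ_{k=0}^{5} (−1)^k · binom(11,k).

The partial alternating sum Σ_{k=0}^{5} (−1)^k C(11,k) = (−1)^5 C(10,5) = -252.

-252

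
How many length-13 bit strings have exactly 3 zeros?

Choose the 3 positions: C(13,3) = 286.

286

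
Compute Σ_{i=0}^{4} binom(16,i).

1 + 16 + 120 + 560 + 1820 = 2517.

2517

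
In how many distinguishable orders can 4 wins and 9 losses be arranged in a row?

Choose positions for the wins: C(13,4) = 715.

715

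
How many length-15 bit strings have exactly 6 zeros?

Choose the 6 positions: C(15,6) = 5005.

5005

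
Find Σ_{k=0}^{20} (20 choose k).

1048576

The entries of row 20 sum to 2^20 = 1048576.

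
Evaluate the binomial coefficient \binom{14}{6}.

3003

C(14,6) = (14·13·12·11·10·9) / 6! = 2162160 / 720 = 3003.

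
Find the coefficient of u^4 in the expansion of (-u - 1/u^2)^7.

-7

General term: C(7,j)·(-u)^j·(-1/u^2)^(7-j), with u-exponent 1j − 2(7−j) = 3j − 14.
Set 3j − 14 = 4: j = 6.
C(7,6) = 7; (-1)^6 = 1; (-1)^1 = -1.
Coefficient = 7 · 1 · (-1) = -7.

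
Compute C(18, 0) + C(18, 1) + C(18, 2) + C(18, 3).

988

1 + 18 + 153 + 816 = 988.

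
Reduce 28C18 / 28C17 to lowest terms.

11/18

C(n,k+1)/C(n,k) = (n−k)/(k+1) = (28−17)/(17+1) = 11/18.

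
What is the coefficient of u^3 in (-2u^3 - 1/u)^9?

General term: C(9,j)·(-2u^3)^j·(-1/u)^(9-j), with u-exponent 3j − 1(9−j) = 4j − 9.
Set 4j − 9 = 3: j = 3.
C(9,3) = 84; (-2)^3 = -8; (-1)^6 = 1.
Coefficient = 84 · (-8) · 1 = -672.

-672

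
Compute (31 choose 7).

2629575

C(31,7) = (31·30·29·28·27·26·25) / 7! = 13253058000 / 5040 = 2629575.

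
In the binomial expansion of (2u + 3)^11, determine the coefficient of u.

1299078

The general term is C(11,j)·(2u)^j·(3)^(11-j); the u^1 term has j = 1.
C(11,1) = 11.
Coefficient = C(11,1) · 2^1 · 3^10 = 11 · 2 · 59049 = 1299078.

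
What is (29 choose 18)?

34597290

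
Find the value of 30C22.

5852925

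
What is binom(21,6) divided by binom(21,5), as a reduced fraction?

8/3

C(n,k+1)/C(n,k) = (n−k)/(k+1) = (21−5)/(5+1) = 16/6 = 8/3.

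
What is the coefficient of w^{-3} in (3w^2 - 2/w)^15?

-226437120

General term: C(15,j)·(3w^2)^j·(-2/w)^(15-j), with w-exponent 2j − 1(15−j) = 3j − 15.
Set 3j − 15 = -3: j = 4.
C(15,4) = 1365; 3^4 = 81; (-2)^11 = -2048.
Coefficient = 1365 · 81 · (-2048) = -226437120.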